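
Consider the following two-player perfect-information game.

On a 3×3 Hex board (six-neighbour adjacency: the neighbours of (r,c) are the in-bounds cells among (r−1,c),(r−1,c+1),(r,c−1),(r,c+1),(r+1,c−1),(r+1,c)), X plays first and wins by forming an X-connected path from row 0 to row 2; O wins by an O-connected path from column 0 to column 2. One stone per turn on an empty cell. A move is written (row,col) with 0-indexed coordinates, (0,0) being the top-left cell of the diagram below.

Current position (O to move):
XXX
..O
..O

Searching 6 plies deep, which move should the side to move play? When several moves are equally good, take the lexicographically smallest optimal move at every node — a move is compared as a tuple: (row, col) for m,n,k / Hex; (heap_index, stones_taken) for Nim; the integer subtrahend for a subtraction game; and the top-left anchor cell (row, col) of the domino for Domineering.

ply 1, O at XXX/..O/..O | (1,0)=-1→XXX/O.O/..O; (1,1)=+1→XXX/.OO/..O*; (2,0)=+1→XXX/..O/O.O; (2,1)=-1→XXX/..O/.OO
ply 2, X at XXX/.OO/..O | (1,0)=-1→XXX/XOO/..O*; (2,0)=-1→XXX/.OO/X.O; (2,1)=-1→XXX/.OO/.XO
ply 3, O at XXX/XOO/..O | (2,0)=+1→XXX/XOO/O.O*; (2,1)=-1→XXX/XOO/.OO
ply 4: XXX/XOO/O.O is terminal -1 (X); from XXX/..O/..O depth 6

O's best at [XXX/..O/..O]: (1,1)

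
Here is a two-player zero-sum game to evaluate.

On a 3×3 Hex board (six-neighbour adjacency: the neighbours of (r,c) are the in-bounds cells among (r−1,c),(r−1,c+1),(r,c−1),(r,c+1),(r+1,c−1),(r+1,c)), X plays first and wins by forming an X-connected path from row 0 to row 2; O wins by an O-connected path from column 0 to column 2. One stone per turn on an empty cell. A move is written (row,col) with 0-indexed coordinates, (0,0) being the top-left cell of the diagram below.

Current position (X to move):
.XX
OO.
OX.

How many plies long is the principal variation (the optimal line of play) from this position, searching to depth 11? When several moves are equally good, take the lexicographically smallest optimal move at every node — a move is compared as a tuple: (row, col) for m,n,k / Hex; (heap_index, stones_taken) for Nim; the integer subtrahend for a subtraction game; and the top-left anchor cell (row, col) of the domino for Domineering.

PV length from [.XX/OO./OX.]: 1 ply

ply 1, X at .XX/OO./OX. | (0,0)=-1→XXX/OO./OX.; (1,2)=+1→.XX/OOX/OX.*; (2,2)=-1→.XX/OO./OXX
ply 2: .XX/OOX/OX. is terminal -1 (O); from .XX/OO./OX. depth 11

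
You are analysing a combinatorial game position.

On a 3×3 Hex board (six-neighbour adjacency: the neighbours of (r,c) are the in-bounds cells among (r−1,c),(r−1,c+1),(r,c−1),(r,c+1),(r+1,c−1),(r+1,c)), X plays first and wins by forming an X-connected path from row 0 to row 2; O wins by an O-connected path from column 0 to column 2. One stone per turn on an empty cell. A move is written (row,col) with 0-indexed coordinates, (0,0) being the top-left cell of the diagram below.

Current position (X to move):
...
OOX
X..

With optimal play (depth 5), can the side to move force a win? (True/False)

X winning at [.../OOX/X..]: True

ply 1, X at .../OOX/X.. | (0,0)=-1→X../OOX/X..; (0,1)=-1→.X./OOX/X..; (0,2)=+1→..X/OOX/X..*; (2,1)=-1→.../OOX/XX.; (2,2)=-1→.../OOX/X.X
ply 2, O at ..X/OOX/X.. | (0,0)=-1→O.X/OOX/X..*; (0,1)=-1→.OX/OOX/X..; (2,1)=-1→..X/OOX/XO.; (2,2)=-1→..X/OOX/X.O
ply 3, X at O.X/OOX/X.. | (0,1)=+1→OXX/OOX/X..*; (2,1)=+1→O.X/OOX/XX.; (2,2)=+1→O.X/OOX/X.X
ply 4, O at OXX/OOX/X.. | (2,1)=-1→OXX/OOX/XO.*; (2,2)=-1→OXX/OOX/X.O
ply 5, X at OXX/OOX/XO. | (2,2)=+1→OXX/OOX/XOX*
ply 6: OXX/OOX/XOX is terminal -1 (O); from .../OOX/X.. depth 5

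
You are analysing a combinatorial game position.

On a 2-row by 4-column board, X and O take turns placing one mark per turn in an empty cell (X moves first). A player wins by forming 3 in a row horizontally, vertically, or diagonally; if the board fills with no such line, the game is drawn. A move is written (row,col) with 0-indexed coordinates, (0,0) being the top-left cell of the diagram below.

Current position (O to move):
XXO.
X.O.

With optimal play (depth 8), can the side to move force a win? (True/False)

O winning at [XXO./X.O.]: False

p1 O@[XXO./X.O.]: (0,3)[XXOO/X.O.]+0* (1,1)[XXO./XOO.]+0 (1,3)[XXO./X.OO]+0
p2 X@[XXOO/X.O.]: (1,1)[XXOO/XXO.]+0* (1,3)[XXOO/X.OX]+0
p3 O@[XXOO/XXO.]: (1,3)[XXOO/XXOO]+0*
p4 X@[XXOO/XXOO] terminal +0; root [XXO./X.O.] d8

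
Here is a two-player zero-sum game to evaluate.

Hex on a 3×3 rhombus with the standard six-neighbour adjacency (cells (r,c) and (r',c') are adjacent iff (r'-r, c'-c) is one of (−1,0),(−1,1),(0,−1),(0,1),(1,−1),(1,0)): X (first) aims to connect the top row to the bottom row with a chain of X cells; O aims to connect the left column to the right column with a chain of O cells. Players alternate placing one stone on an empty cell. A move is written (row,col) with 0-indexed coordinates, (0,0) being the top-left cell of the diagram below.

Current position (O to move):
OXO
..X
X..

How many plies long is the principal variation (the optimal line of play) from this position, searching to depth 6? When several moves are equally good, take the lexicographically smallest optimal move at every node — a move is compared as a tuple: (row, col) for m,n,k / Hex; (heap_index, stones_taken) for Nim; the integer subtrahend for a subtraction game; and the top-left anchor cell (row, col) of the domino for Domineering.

PV length from [OXO/..X/X..]: 2 plies

p1 O@[OXO/..X/X..]: (1,0)[OXO/O.X/X..]-1* (1,1)[OXO/.OX/X..]-1 (2,1)[OXO/..X/XO.]-1 (2,2)[OXO/..X/X.O]-1
p2 X@[OXO/O.X/X..]: (1,1)[OXO/OXX/X..]+1* (2,1)[OXO/O.X/XX.]-1 (2,2)[OXO/O.X/X.X]-1
p3 O@[OXO/OXX/X..] terminal -1; root [OXO/..X/X..] d6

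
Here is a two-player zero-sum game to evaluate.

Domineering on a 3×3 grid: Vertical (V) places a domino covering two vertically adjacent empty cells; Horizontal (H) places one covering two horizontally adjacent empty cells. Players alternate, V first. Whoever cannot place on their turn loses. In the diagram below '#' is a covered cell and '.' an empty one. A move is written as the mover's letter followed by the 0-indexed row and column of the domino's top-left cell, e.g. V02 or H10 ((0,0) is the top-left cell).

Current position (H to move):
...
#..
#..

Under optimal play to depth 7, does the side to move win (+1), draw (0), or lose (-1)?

value(.../#../#.., H) = +1

[.../#../#..] H move#1: H00:-1/##./#../#.., H01:-1/.##/#../#.., H11:+1/.../###/#..*, H21:-1/.../#../###
[.../###/#..] end (terminal -1, V#2); searched .../#../#.. to 7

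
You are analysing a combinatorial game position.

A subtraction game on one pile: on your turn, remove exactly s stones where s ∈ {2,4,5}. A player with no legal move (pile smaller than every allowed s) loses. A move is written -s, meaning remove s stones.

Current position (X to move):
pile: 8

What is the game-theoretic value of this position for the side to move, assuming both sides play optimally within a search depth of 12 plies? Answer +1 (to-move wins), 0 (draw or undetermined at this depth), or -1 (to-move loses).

value(8, X) = -1

[8] X move#1: -2:-1/6*, -4:-1/4, -5:-1/3
[6] O move#2: -2:-1/4, -4:-1/2, -5:+1/1*
[1] end (terminal -1, X#3); searched 8 to 12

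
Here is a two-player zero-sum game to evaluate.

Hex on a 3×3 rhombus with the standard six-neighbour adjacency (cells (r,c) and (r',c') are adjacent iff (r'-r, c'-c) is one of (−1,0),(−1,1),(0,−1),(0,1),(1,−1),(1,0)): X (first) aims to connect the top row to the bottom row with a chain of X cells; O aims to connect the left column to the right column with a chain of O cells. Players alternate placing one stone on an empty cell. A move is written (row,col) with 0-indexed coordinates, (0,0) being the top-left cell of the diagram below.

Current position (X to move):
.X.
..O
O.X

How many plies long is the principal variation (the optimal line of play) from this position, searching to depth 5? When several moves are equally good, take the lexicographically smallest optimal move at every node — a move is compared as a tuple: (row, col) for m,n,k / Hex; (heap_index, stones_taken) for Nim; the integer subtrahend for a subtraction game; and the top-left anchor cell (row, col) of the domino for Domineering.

ply 1, X at .X./..O/O.X | (0,0)=-1→XX./..O/O.X*; (0,2)=-1→.XX/..O/O.X; (1,0)=-1→.X./X.O/O.X; (1,1)=-1→.X./.XO/O.X; (2,1)=-1→.X./..O/OXX
ply 2, O at XX./..O/O.X | (0,2)=+1→XXO/..O/O.X*; (1,0)=+1→XX./O.O/O.X; (1,1)=+1→XX./.OO/O.X; (2,1)=+1→XX./..O/OOX
ply 3, X at XXO/..O/O.X | (1,0)=-1→XXO/X.O/O.X*; (1,1)=-1→XXO/.XO/O.X; (2,1)=-1→XXO/..O/OXX
ply 4, O at XXO/X.O/O.X | (1,1)=+1→XXO/XOO/O.X*; (2,1)=+1→XXO/X.O/OOX
ply 5: XXO/XOO/O.X is terminal -1 (X); from .X./..O/O.X depth 5

PV length from [.X./..O/O.X]: 4 plies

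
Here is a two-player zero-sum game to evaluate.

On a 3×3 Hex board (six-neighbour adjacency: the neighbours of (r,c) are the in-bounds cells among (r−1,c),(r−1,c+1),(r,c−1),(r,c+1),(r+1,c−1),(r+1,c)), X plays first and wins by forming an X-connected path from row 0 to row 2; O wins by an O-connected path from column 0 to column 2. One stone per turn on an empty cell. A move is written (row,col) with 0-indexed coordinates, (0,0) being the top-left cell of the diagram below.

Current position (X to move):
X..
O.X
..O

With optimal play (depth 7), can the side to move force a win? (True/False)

X winning at [X../O.X/..O]: True

ply 1, X at X../O.X/..O | (0,1)=-1→XX./O.X/..O; (0,2)=-1→X.X/O.X/..O; (1,1)=+1→X../OXX/..O*; (2,0)=-1→X../O.X/X.O; (2,1)=-1→X../O.X/.XO
ply 2, O at X../OXX/..O | (0,1)=-1→XO./OXX/..O*; (0,2)=-1→X.O/OXX/..O; (2,0)=-1→X../OXX/O.O; (2,1)=-1→X../OXX/.OO
ply 3, X at XO./OXX/..O | (0,2)=+1→XOX/OXX/..O*; (2,0)=-1→XO./OXX/X.O; (2,1)=-1→XO./OXX/.XO
ply 4, O at XOX/OXX/..O | (2,0)=-1→XOX/OXX/O.O*; (2,1)=-1→XOX/OXX/.OO
ply 5, X at XOX/OXX/O.O | (2,1)=+1→XOX/OXX/OXO*
ply 6: XOX/OXX/OXO is terminal -1 (O); from X../O.X/..O depth 7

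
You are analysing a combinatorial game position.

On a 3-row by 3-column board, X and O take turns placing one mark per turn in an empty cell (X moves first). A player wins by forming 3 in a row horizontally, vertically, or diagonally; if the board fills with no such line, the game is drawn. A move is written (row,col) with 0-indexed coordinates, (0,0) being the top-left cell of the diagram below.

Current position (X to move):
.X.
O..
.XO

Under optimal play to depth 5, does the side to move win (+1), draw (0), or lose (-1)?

value(.X./O../.XO, X) = +1

ply 1, X at .X./O../.XO | (0,0)=+1→XX./O../.XO*; (0,2)=+1→.XX/O../.XO; (1,1)=+1→.X./OX./.XO; (1,2)=+0→.X./O.X/.XO; (2,0)=-1→.X./O../XXO
ply 2, O at XX./O../.XO | (0,2)=-1→XXO/O../.XO*; (1,1)=-1→XX./OO./.XO; (1,2)=-1→XX./O.O/.XO; (2,0)=-1→XX./O../OXO
ply 3, X at XXO/O../.XO | (1,1)=+1→XXO/OX./.XO*; (1,2)=+0→XXO/O.X/.XO; (2,0)=-1→XXO/O../XXO
ply 4: XXO/OX./.XO is terminal -1 (O); from .X./O../.XO depth 5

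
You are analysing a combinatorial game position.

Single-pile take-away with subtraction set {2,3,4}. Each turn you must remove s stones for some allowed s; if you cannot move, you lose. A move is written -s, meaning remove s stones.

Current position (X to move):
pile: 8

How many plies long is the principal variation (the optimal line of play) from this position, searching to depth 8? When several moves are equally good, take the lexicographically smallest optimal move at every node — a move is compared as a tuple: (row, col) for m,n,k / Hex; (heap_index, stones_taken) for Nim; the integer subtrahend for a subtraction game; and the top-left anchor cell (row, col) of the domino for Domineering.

p1 X@[8]: -2[6]+1* -3[5]-1 -4[4]-1
p2 O@[6]: -2[4]-1* -3[3]-1 -4[2]-1
p3 X@[4]: -2[2]-1 -3[1]+1* -4[0]+1
p4 O@[1] terminal -1; root [8] d8

PV length from [8]: 3 plies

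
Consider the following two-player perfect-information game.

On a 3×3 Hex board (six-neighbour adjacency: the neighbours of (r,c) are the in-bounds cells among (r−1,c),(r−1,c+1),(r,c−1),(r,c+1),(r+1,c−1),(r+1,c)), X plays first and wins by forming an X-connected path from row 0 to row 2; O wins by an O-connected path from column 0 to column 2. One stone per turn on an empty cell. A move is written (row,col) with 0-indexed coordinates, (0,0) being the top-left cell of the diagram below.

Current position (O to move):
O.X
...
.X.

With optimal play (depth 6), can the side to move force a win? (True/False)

O winning at [O.X/.../.X.]: False

[O.X/.../.X.] O move#1: (0,1):-1/OOX/.../.X.*, (1,0):-1/O.X/O../.X., (1,1):-1/O.X/.O./.X., (1,2):-1/O.X/..O/.X., (2,0):-1/O.X/.../OX., (2,2):-1/O.X/.../.XO
[OOX/.../.X.] X move#2: (1,0):+1/OOX/X../.X.*, (1,1):+1/OOX/.X./.X., (1,2):+1/OOX/..X/.X., (2,0):+1/OOX/.../XX., (2,2):+1/OOX/.../.XX
[OOX/X../.X.] O move#3: (1,1):-1/OOX/XO./.X.*, (1,2):-1/OOX/X.O/.X., (2,0):-1/OOX/X../OX., (2,2):-1/OOX/X../.XO
[OOX/XO./.X.] X move#4: (1,2):+1/OOX/XOX/.X.*, (2,0):-1/OOX/XO./XX., (2,2):-1/OOX/XO./.XX
[OOX/XOX/.X.] end (terminal -1, O#5); searched O.X/.../.X. to 6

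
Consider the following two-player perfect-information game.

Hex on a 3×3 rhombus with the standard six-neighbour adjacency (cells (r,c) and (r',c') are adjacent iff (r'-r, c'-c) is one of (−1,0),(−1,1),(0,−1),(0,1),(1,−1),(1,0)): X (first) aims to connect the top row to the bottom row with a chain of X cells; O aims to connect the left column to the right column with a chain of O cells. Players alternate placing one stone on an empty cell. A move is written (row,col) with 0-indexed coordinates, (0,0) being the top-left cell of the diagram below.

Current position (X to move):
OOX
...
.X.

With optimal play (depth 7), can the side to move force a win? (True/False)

p1 X@[OOX/.../.X.]: (1,0)[OOX/X../.X.]+1* (1,1)[OOX/.X./.X.]+1 (1,2)[OOX/..X/.X.]+1 (2,0)[OOX/.../XX.]+1 (2,2)[OOX/.../.XX]+1
p2 O@[OOX/X../.X.]: (1,1)[OOX/XO./.X.]-1* (1,2)[OOX/X.O/.X.]-1 (2,0)[OOX/X../OX.]-1 (2,2)[OOX/X../.XO]-1
p3 X@[OOX/XO./.X.]: (1,2)[OOX/XOX/.X.]+1* (2,0)[OOX/XO./XX.]-1 (2,2)[OOX/XO./.XX]-1
p4 O@[OOX/XOX/.X.] terminal -1; root [OOX/.../.X.] d7

X winning at [OOX/.../.X.]: True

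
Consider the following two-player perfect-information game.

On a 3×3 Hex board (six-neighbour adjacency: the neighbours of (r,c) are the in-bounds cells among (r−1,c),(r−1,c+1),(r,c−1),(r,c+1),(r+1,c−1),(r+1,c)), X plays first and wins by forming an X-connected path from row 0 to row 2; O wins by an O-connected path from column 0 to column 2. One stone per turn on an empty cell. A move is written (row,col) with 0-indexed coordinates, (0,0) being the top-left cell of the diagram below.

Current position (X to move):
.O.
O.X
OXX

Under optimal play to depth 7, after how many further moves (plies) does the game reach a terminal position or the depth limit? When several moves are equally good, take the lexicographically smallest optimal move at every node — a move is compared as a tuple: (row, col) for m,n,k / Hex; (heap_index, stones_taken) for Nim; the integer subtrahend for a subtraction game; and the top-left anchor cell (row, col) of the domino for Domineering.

p1 X@[.O./O.X/OXX]: (0,0)[XO./O.X/OXX]-1 (0,2)[.OX/O.X/OXX]+1* (1,1)[.O./OXX/OXX]-1
p2 O@[.OX/O.X/OXX] terminal -1; root [.O./O.X/OXX] d7

PV length from [.O./O.X/OXX]: 1 ply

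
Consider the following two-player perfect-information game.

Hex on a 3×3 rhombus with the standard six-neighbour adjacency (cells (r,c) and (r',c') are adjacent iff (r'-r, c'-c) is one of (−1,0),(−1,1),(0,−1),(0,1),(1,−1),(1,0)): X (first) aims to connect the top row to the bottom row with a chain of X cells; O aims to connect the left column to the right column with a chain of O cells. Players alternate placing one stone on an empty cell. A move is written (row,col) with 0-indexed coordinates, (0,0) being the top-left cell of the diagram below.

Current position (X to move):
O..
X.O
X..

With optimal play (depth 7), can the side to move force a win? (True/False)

[O../X.O/X..] X move#1: (0,1):+1/OX./X.O/X..*, (0,2):+1/O.X/X.O/X.., (1,1):+1/O../XXO/X.., (2,1):-1/O../X.O/XX., (2,2):-1/O../X.O/X.X
[OX./X.O/X..] end (terminal -1, O#2); searched O../X.O/X.. to 7

X winning at [O../X.O/X..]: True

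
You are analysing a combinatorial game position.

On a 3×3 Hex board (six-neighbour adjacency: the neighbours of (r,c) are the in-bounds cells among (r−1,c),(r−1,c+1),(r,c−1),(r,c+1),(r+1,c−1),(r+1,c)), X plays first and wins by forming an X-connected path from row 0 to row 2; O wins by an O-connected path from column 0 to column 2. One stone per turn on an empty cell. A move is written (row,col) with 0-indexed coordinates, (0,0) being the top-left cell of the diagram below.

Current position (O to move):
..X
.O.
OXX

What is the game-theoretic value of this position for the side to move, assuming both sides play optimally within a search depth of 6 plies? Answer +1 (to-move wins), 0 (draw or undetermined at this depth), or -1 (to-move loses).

value(..X/.O./OXX, O) = +1

p1 O@[..X/.O./OXX]: (0,0)[O.X/.O./OXX]-1 (0,1)[.OX/.O./OXX]-1 (1,0)[..X/OO./OXX]-1 (1,2)[..X/.OO/OXX]+1*
p2 X@[..X/.OO/OXX] terminal -1; root [..X/.O./OXX] d6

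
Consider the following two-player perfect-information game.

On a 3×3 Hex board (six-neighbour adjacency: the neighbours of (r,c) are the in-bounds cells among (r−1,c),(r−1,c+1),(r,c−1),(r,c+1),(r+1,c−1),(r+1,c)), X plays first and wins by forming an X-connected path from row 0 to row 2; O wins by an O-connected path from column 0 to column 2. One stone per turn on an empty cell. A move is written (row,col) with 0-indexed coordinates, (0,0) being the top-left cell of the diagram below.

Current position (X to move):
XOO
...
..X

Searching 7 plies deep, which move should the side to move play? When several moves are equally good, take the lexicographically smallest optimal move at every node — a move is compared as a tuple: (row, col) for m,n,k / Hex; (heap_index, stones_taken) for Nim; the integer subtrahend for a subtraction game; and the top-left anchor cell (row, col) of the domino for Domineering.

[XOO/.../..X] X move#1: (1,0):+1/XOO/X../..X*, (1,1):-1/XOO/.X./..X, (1,2):-1/XOO/..X/..X, (2,0):-1/XOO/.../X.X, (2,1):-1/XOO/.../.XX
[XOO/X../..X] O move#2: (1,1):-1/XOO/XO./..X*, (1,2):-1/XOO/X.O/..X, (2,0):-1/XOO/X../O.X, (2,1):-1/XOO/X../.OX
[XOO/XO./..X] X move#3: (1,2):-1/XOO/XOX/..X, (2,0):+1/XOO/XO./X.X*, (2,1):-1/XOO/XO./.XX
[XOO/XO./X.X] end (terminal -1, O#4); searched XOO/.../..X to 7

X's best at [XOO/.../..X]: (1,0)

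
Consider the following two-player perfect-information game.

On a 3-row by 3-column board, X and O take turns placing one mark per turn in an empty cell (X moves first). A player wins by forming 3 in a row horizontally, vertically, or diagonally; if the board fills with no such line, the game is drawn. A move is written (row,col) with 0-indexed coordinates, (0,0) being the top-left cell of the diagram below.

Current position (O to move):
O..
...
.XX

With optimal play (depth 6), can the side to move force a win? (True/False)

[O../.../.XX] O move#1: (0,1):-1/OO./.../.XX, (0,2):-1/O.O/.../.XX, (1,0):-1/O../O../.XX, (1,1):-1/O../.O./.XX, (1,2):-1/O../..O/.XX, (2,0):+1/O../.../OXX*
[O../.../OXX] X move#2: (0,1):-1/OX./.../OXX*, (0,2):-1/O.X/.../OXX, (1,0):-1/O../X../OXX, (1,1):-1/O../.X./OXX, (1,2):-1/O../..X/OXX
[OX./.../OXX] O move#3: (0,2):-1/OXO/.../OXX, (1,0):+1/OX./O../OXX*, (1,1):+1/OX./.O./OXX, (1,2):-1/OX./..O/OXX
[OX./O../OXX] end (terminal -1, X#4); searched O../.../.XX to 6

O winning at [O../.../.XX]: True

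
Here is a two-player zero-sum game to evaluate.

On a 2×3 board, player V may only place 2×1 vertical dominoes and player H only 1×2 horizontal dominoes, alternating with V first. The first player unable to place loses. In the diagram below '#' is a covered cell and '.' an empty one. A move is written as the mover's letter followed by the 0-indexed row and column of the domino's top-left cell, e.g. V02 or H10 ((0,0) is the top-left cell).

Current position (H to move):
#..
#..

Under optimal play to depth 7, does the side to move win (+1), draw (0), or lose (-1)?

ply 1, H at #../#.. | H01=+1→###/#..*; H11=+1→#../###
ply 2: ###/#.. is terminal -1 (V); from #../#.. depth 7

value(#../#.., H) = +1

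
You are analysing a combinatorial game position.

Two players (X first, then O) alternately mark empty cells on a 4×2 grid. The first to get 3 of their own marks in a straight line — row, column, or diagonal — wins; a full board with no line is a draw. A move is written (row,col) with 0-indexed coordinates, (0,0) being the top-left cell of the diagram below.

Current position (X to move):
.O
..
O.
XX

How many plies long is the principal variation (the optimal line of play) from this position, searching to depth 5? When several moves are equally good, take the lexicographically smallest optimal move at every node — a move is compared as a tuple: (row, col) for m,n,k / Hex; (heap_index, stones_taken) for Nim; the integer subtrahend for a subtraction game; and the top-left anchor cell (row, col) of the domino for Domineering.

p1 X@[.O/../O./XX]: (0,0)[XO/../O./XX]+0* (1,0)[.O/X./O./XX]+0 (1,1)[.O/.X/O./XX]+0 (2,1)[.O/../OX/XX]+0
p2 O@[XO/../O./XX]: (1,0)[XO/O./O./XX]+0* (1,1)[XO/.O/O./XX]+0 (2,1)[XO/../OO/XX]+0
p3 X@[XO/O./O./XX]: (1,1)[XO/OX/O./XX]+0* (2,1)[XO/O./OX/XX]+0
p4 O@[XO/OX/O./XX]: (2,1)[XO/OX/OO/XX]+0*
p5 X@[XO/OX/OO/XX] terminal +0; root [.O/../O./XX] d5

PV length from [.O/../O./XX]: 4 plies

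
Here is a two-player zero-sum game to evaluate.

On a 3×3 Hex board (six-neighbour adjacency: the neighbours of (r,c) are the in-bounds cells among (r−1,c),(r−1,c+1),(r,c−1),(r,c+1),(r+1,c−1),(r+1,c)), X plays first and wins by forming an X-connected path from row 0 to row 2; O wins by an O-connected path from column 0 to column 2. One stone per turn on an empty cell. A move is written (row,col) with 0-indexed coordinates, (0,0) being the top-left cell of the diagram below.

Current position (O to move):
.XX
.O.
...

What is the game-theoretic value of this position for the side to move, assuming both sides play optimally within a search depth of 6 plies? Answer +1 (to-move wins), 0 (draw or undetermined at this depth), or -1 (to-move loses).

value(.XX/.O./..., O) = +1

[.XX/.O./...] O move#1: (0,0):-1/OXX/.O./..., (1,0):-1/.XX/OO./..., (1,2):+1/.XX/.OO/...*, (2,0):-1/.XX/.O./O.., (2,1):+1/.XX/.O./.O., (2,2):+1/.XX/.O./..O
[.XX/.OO/...] X move#2: (0,0):-1/XXX/.OO/...*, (1,0):-1/.XX/XOO/..., (2,0):-1/.XX/.OO/X.., (2,1):-1/.XX/.OO/.X., (2,2):-1/.XX/.OO/..X
[XXX/.OO/...] O move#3: (1,0):+1/XXX/OOO/...*, (2,0):+1/XXX/.OO/O.., (2,1):+1/XXX/.OO/.O., (2,2):+1/XXX/.OO/..O
[XXX/OOO/...] end (terminal -1, X#4); searched .XX/.O./... to 6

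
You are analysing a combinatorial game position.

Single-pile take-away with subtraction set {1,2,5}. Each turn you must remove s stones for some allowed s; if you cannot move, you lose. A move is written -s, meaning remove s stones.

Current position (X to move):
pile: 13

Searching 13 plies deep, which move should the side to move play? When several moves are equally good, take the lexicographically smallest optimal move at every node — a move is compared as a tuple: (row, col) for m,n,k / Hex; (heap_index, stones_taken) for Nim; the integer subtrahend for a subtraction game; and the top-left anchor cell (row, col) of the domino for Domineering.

p1 X@[13]: -1[12]+1* -2[11]-1 -5[8]-1
p2 O@[12]: -1[11]-1* -2[10]-1 -5[7]-1
p3 X@[11]: -1[10]-1 -2[9]+1* -5[6]+1
p4 O@[9]: -1[8]-1* -2[7]-1 -5[4]-1
p5 X@[8]: -1[7]-1 -2[6]+1* -5[3]+1
p6 O@[6]: -1[5]-1* -2[4]-1 -5[1]-1
p7 X@[5]: -1[4]-1 -2[3]+1* -5[0]+1
p8 O@[3]: -1[2]-1* -2[1]-1
p9 X@[2]: -1[1]-1 -2[0]+1*
p10 O@[0] terminal -1; root [13] d13

X's best at [13]: -1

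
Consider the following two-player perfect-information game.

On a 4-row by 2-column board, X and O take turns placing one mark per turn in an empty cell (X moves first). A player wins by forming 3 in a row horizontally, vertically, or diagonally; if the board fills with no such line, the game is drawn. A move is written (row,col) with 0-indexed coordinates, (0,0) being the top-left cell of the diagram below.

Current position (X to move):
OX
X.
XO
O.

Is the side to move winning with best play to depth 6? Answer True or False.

[OX/X./XO/O.] X move#1: (1,1):+0/OX/XX/XO/O.*, (3,1):+0/OX/X./XO/OX
[OX/XX/XO/O.] O move#2: (3,1):+0/OX/XX/XO/OO*
[OX/XX/XO/OO] end (terminal +0, X#3); searched OX/X./XO/O. to 6

X winning at [OX/X./XO/O.]: False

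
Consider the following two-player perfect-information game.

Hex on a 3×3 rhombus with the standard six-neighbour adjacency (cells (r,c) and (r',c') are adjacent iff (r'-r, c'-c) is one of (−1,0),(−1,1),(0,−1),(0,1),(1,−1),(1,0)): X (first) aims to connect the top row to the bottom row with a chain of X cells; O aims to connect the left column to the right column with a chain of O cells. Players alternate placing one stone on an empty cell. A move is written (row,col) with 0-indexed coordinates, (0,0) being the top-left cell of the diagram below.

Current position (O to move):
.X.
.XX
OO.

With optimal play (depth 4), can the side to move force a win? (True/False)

[.X./.XX/OO.] O move#1: (0,0):-1/OX./.XX/OO., (0,2):-1/.XO/.XX/OO., (1,0):-1/.X./OXX/OO., (2,2):+1/.X./.XX/OOO*
[.X./.XX/OOO] end (terminal -1, X#2); searched .X./.XX/OO. to 4

O winning at [.X./.XX/OO.]: True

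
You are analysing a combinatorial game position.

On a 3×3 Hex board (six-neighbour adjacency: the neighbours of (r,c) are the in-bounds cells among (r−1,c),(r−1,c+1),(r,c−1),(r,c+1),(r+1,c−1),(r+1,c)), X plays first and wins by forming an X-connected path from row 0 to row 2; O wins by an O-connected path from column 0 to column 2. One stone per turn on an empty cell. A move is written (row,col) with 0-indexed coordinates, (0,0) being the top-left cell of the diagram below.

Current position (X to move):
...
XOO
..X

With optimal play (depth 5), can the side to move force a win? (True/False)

X winning at [.../XOO/..X]: True

ply 1, X at .../XOO/..X | (0,0)=-1→X../XOO/..X; (0,1)=-1→.X./XOO/..X; (0,2)=-1→..X/XOO/..X; (2,0)=+1→.../XOO/X.X*; (2,1)=-1→.../XOO/.XX
ply 2, O at .../XOO/X.X | (0,0)=-1→O../XOO/X.X*; (0,1)=-1→.O./XOO/X.X; (0,2)=-1→..O/XOO/X.X; (2,1)=-1→.../XOO/XOX
ply 3, X at O../XOO/X.X | (0,1)=+1→OX./XOO/X.X*; (0,2)=-1→O.X/XOO/X.X; (2,1)=-1→O../XOO/XXX
ply 4: OX./XOO/X.X is terminal -1 (O); from .../XOO/..X depth 5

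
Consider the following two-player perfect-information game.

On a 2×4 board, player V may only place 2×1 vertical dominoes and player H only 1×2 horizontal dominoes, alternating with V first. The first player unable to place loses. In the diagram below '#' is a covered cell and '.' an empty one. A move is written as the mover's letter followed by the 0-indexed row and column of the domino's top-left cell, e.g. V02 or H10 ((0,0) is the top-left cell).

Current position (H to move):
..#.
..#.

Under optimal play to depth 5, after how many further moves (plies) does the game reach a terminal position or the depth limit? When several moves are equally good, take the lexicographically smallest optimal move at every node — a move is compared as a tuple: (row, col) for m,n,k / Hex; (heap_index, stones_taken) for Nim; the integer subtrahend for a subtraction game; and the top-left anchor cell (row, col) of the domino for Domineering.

PV length from [..#./..#.]: 3 plies

ply 1, H at ..#./..#. | H00=+1→###./..#.*; H10=+1→..#./###.
ply 2, V at ###./..#. | V03=-1→####/..##*
ply 3, H at ####/..## | H10=+1→####/####*
ply 4: ####/#### is terminal -1 (V); from ..#./..#. depth 5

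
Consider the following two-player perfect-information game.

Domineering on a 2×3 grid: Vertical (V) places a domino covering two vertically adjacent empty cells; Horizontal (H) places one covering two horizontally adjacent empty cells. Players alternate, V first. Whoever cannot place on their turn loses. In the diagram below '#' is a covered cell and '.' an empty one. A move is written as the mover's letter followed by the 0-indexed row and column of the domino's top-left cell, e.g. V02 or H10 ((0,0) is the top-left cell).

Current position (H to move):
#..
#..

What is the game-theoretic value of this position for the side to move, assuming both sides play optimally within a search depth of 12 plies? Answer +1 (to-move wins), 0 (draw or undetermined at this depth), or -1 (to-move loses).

value(#../#.., H) = +1

p1 H@[#../#..]: H01[###/#..]+1* H11[#../###]+1
p2 V@[###/#..] terminal -1; root [#../#..] d12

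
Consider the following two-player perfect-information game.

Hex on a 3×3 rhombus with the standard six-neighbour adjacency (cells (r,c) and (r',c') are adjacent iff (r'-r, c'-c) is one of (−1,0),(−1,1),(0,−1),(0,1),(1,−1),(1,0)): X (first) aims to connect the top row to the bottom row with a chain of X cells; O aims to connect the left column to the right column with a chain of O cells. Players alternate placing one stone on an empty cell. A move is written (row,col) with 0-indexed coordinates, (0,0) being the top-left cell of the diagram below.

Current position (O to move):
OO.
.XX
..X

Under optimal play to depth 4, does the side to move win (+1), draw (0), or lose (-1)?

ply 1, O at OO./.XX/..X | (0,2)=+1→OOO/.XX/..X*; (1,0)=-1→OO./OXX/..X; (2,0)=-1→OO./.XX/O.X; (2,1)=-1→OO./.XX/.OX
ply 2: OOO/.XX/..X is terminal -1 (X); from OO./.XX/..X depth 4

value(OO./.XX/..X, O) = +1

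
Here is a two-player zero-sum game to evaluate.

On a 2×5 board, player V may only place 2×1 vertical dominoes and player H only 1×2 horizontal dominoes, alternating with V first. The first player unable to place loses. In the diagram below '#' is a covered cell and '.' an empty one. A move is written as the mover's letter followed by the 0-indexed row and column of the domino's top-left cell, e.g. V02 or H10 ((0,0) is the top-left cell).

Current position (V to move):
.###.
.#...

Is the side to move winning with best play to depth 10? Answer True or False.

V winning at [.###./.#...]: True

ply 1, V at .###./.#... | V00=-1→####./##...; V04=+1→.####/.#..#*
ply 2, H at .####/.#..# | H12=-1→.####/.####*
ply 3, V at .####/.#### | V00=+1→#####/#####*
ply 4: #####/##### is terminal -1 (H); from .###./.#... depth 10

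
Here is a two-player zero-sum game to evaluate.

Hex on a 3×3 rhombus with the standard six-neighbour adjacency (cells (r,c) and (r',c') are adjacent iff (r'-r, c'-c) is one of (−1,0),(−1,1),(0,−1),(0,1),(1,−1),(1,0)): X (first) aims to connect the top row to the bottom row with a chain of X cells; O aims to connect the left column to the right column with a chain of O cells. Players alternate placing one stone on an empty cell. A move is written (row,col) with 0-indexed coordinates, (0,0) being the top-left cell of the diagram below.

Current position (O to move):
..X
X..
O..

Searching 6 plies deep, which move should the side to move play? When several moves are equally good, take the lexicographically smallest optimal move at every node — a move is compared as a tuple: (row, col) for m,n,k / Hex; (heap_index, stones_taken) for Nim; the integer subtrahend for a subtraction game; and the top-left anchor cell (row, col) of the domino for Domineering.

ply 1, O at ..X/X../O.. | (0,0)=-1→O.X/X../O..; (0,1)=-1→.OX/X../O..; (1,1)=-1→..X/XO./O..; (1,2)=+1→..X/X.O/O..*; (2,1)=+1→..X/X../OO.; (2,2)=-1→..X/X../O.O
ply 2, X at ..X/X.O/O.. | (0,0)=-1→X.X/X.O/O..*; (0,1)=-1→.XX/X.O/O..; (1,1)=-1→..X/XXO/O..; (2,1)=-1→..X/X.O/OX.; (2,2)=-1→..X/X.O/O.X
ply 3, O at X.X/X.O/O.. | (0,1)=+1→XOX/X.O/O..*; (1,1)=+1→X.X/XOO/O..; (2,1)=+1→X.X/X.O/OO.; (2,2)=+1→X.X/X.O/O.O
ply 4, X at XOX/X.O/O.. | (1,1)=-1→XOX/XXO/O..*; (2,1)=-1→XOX/X.O/OX.; (2,2)=-1→XOX/X.O/O.X
ply 5, O at XOX/XXO/O.. | (2,1)=+1→XOX/XXO/OO.*; (2,2)=-1→XOX/XXO/O.O
ply 6: XOX/XXO/OO. is terminal -1 (X); from ..X/X../O.. depth 6

O's best at [..X/X../O..]: (1,2)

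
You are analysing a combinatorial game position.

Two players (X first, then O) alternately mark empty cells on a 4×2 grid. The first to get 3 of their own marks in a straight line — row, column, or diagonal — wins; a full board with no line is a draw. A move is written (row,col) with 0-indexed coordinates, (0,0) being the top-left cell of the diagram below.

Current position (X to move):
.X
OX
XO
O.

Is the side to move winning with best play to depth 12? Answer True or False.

p1 X@[.X/OX/XO/O.]: (0,0)[XX/OX/XO/O.]+0* (3,1)[.X/OX/XO/OX]+0
p2 O@[XX/OX/XO/O.]: (3,1)[XX/OX/XO/OO]+0*
p3 X@[XX/OX/XO/OO] terminal +0; root [.X/OX/XO/O.] d12

X winning at [.X/OX/XO/O.]: False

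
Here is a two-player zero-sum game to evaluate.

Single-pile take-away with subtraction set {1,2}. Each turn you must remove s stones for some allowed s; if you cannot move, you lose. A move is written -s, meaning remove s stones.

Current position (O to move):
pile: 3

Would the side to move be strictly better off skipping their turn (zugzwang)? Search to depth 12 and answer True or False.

p1 O@[3]: -1[2]-1* -2[1]-1
p2 X@[2]: -1[1]-1 -2[0]+1*
p3 O@[0] terminal -1; root [3] d12
pass branch (X moves first from the same position):
  | p1 X@[3]: -1[2]-1* -2[1]-1
  | p2 O@[2]: -1[1]-1 -2[0]+1*
  | p3 X@[0] terminal -1; root [3] d12
O moving scores -1; O passing scores +1

zugzwang(3, O) = True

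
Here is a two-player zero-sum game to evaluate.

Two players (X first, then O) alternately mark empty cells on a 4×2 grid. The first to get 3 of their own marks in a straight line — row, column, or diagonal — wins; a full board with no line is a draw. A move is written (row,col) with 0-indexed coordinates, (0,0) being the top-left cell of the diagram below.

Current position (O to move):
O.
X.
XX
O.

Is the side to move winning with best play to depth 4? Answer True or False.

ply 1, O at O./X./XX/O. | (0,1)=+0→OO/X./XX/O.*; (1,1)=+0→O./XO/XX/O.; (3,1)=+0→O./X./XX/OO
ply 2, X at OO/X./XX/O. | (1,1)=+0→OO/XX/XX/O.*; (3,1)=+0→OO/X./XX/OX
ply 3, O at OO/XX/XX/O. | (3,1)=+0→OO/XX/XX/OO*
ply 4: OO/XX/XX/OO is terminal +0 (X); from O./X./XX/O. depth 4

O winning at [O./X./XX/O.]: False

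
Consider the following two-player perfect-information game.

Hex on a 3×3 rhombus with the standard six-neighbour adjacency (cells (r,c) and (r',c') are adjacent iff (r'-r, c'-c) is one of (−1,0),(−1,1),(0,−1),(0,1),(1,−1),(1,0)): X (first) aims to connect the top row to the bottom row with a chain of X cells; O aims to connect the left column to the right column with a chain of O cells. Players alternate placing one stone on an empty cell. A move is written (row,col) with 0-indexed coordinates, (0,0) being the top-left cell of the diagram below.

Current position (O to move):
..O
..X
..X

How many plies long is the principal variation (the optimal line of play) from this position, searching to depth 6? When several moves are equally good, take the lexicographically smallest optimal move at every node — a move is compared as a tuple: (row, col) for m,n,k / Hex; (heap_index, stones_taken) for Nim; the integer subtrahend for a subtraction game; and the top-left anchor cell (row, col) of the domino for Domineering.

PV length from [..O/..X/..X]: 5 plies

[..O/..X/..X] O move#1: (0,0):+1/O.O/..X/..X*, (0,1):+1/.OO/..X/..X, (1,0):+1/..O/O.X/..X, (1,1):+1/..O/.OX/..X, (2,0):+1/..O/..X/O.X, (2,1):-1/..O/..X/.OX
[O.O/..X/..X] X move#2: (0,1):-1/OXO/..X/..X*, (1,0):-1/O.O/X.X/..X, (1,1):-1/O.O/.XX/..X, (2,0):-1/O.O/..X/X.X, (2,1):-1/O.O/..X/.XX
[OXO/..X/..X] O move#3: (1,0):-1/OXO/O.X/..X, (1,1):+1/OXO/.OX/..X*, (2,0):-1/OXO/..X/O.X, (2,1):-1/OXO/..X/.OX
[OXO/.OX/..X] X move#4: (1,0):-1/OXO/XOX/..X*, (2,0):-1/OXO/.OX/X.X, (2,1):-1/OXO/.OX/.XX
[OXO/XOX/..X] O move#5: (2,0):+1/OXO/XOX/O.X*, (2,1):-1/OXO/XOX/.OX
[OXO/XOX/O.X] end (terminal -1, X#6); searched ..O/..X/..X to 6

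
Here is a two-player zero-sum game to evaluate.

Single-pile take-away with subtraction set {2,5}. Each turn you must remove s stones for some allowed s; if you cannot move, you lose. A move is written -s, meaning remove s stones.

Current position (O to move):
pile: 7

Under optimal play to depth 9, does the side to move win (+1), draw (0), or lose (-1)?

value(7, O) = -1

ply 1, O at 7 | -2=-1→5*; -5=-1→2
ply 2, X at 5 | -2=-1→3; -5=+1→0*
ply 3: 0 is terminal -1 (O); from 7 depth 9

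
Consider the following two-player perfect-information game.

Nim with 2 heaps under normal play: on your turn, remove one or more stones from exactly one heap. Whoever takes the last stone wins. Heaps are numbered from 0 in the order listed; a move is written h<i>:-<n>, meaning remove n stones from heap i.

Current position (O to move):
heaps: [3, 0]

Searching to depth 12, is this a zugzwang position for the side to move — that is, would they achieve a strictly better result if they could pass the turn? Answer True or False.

p1 O@[(3,0)]: h0:-1[(2,0)]-1 h0:-2[(1,0)]-1 h0:-3[(0,0)]+1*
p2 X@[(0,0)] terminal -1; root [(3,0)] d12
pass branch (X moves first from the same position):
  | p1 X@[(3,0)]: h0:-1[(2,0)]-1 h0:-2[(1,0)]-1 h0:-3[(0,0)]+1*
  | p2 O@[(0,0)] terminal -1; root [(3,0)] d12
O moving scores +1; O passing scores -1

zugzwang((3,0), O) = False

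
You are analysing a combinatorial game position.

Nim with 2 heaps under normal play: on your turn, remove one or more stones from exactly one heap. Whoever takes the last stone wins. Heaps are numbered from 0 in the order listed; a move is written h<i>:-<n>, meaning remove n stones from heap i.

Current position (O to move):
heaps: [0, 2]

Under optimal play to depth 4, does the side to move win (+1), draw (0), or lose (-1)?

ply 1, O at (0,2) | h1:-1=-1→(0,1); h1:-2=+1→(0,0)*
ply 2: (0,0) is terminal -1 (X); from (0,2) depth 4

value((0,2), O) = +1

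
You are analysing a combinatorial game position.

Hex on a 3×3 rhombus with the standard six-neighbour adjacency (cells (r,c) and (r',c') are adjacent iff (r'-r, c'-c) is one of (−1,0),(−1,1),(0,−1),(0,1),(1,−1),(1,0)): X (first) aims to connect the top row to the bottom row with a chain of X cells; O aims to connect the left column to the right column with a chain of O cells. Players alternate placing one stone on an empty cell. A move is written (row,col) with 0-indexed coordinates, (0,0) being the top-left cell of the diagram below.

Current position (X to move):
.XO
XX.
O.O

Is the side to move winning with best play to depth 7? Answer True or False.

X winning at [.XO/XX./O.O]: True

ply 1, X at .XO/XX./O.O | (0,0)=-1→XXO/XX./O.O; (1,2)=-1→.XO/XXX/O.O; (2,1)=+1→.XO/XX./OXO*
ply 2: .XO/XX./OXO is terminal -1 (O); from .XO/XX./O.O depth 7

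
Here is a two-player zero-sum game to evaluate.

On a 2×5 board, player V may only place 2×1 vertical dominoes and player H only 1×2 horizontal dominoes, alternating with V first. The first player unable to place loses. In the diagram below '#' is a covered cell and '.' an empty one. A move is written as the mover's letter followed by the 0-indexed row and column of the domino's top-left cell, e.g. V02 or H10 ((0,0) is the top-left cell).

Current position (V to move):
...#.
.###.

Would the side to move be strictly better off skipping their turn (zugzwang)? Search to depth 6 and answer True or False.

[...#./.###.] V move#1: V00:+1/#..#./####.*, V04:-1/...##/.####
[#..#./####.] H move#2: H01:-1/####./####.*
[####./####.] V move#3: V04:+1/#####/#####*
[#####/#####] end (terminal -1, H#4); searched ...#./.###. to 6
pass branch (H moves first from the same position):
  | [...#./.###.] H move#1: H00:-1/##.#./.###.*, H01:-1/.###./.###.
  | [##.#./.###.] V move#2: V04:+1/##.##/.####*
  | [##.##/.####] end (terminal -1, H#3); searched ...#./.###. to 6
V moving scores +1; V passing scores +1

zugzwang(...#./.###., V) = False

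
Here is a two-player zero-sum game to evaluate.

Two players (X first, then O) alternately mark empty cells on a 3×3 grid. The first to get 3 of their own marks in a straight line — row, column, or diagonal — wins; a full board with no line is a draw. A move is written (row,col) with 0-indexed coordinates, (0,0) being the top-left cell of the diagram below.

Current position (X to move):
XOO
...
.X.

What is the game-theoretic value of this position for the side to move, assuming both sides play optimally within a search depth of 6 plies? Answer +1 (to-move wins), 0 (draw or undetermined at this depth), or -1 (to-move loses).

value(XOO/.../.X., X) = +1

p1 X@[XOO/.../.X.]: (1,0)[XOO/X../.X.]+1* (1,1)[XOO/.X./.X.]+0 (1,2)[XOO/..X/.X.]+1 (2,0)[XOO/.../XX.]+1 (2,2)[XOO/.../.XX]+1
p2 O@[XOO/X../.X.]: (1,1)[XOO/XO./.X.]-1* (1,2)[XOO/X.O/.X.]-1 (2,0)[XOO/X../OX.]-1 (2,2)[XOO/X../.XO]-1
p3 X@[XOO/XO./.X.]: (1,2)[XOO/XOX/.X.]-1 (2,0)[XOO/XO./XX.]+1* (2,2)[XOO/XO./.XX]-1
p4 O@[XOO/XO./XX.] terminal -1; root [XOO/.../.X.] d6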